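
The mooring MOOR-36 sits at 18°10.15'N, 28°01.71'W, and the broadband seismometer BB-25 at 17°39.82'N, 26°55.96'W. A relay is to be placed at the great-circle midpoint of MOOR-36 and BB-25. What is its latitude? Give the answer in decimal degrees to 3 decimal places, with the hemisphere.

17.917°N

MOOR-36: φ = +18.16917°, λ = -28.02850°
BB-25: φ = +17.66367°, λ = -26.93267°
Bx = cos φ₂ cos Δλ = 0.952680,  By = cos φ₂ sin Δλ = 0.018223
φₘ = atan2(sin φ₁ + sin φ₂, √((cos φ₁ + Bx)² + By²)) = 17.91718°
λₘ = λ₁ + atan2(By, cos φ₁ + Bx) = -27.47980°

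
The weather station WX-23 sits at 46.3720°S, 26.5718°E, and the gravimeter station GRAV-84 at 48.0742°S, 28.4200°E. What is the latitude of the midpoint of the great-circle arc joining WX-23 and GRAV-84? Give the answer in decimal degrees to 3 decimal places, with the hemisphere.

47.227°S

Bx = cos φ₂ cos Δλ = 0.667820,  By = cos φ₂ sin Δλ = 0.021549
φₘ = atan2(sin φ₁ + sin φ₂, √((cos φ₁ + Bx)² + By²)) = -47.22681°
λₘ = λ₁ + atan2(By, cos φ₁ + Bx) = 27.48106°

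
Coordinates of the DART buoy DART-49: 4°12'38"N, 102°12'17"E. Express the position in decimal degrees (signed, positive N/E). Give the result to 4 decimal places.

lat: 4.2106° N → +4.2106°
lon: 102.2047° E → +102.2047°

+4.2106°, +102.2047°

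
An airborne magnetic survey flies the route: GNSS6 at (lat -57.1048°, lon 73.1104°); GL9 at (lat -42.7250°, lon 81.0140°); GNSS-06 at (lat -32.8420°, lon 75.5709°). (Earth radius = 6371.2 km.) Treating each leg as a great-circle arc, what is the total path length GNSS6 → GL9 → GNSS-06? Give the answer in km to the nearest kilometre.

2891 km

GNSS6→GL9: c = 0.265807 rad, d = 1693.51 km
GL9→GNSS-06: c = 0.188015 rad, d = 1197.88 km
Total = 1693.51 + 1197.88 = 2891.39 km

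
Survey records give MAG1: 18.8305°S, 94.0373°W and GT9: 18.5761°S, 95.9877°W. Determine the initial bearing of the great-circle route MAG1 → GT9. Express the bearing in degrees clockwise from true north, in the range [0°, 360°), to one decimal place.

277.5°

Δλ = -1.9504°
y = sin Δλ · cos φ₂ = -0.032261
x = cos φ₁ sin φ₂ − sin φ₁ cos φ₂ cos Δλ = 0.004263
θ = atan2(y, x) = -82.4728° → 277.5272° (mod 360°)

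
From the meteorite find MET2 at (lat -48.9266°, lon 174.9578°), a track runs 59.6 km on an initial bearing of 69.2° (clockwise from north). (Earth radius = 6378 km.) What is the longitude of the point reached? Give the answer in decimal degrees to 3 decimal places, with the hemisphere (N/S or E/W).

175.717°E

δ = d/R = 59.6/6378 = 0.009345 rad
φ₂ = arcsin(sin φ₁ cos δ + cos φ₁ sin δ cos θ)
   = arcsin(-0.75387·0.99996 + 0.65703·0.00934·0.35511) = -48.73398°
λ₂ = λ₁ + atan2(sin θ sin δ cos φ₁, cos δ − sin φ₁ sin φ₂) = 175.71667°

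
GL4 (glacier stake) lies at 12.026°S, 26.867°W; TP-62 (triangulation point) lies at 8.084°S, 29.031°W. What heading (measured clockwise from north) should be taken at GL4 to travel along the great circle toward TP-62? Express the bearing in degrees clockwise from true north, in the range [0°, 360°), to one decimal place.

331.4°

Δλ = -2.1640°
y = sin Δλ · cos φ₂ = -0.037385
x = cos φ₁ sin φ₂ − sin φ₁ cos φ₂ cos Δλ = 0.068599
θ = atan2(y, x) = -28.5891° → 331.4109° (mod 360°)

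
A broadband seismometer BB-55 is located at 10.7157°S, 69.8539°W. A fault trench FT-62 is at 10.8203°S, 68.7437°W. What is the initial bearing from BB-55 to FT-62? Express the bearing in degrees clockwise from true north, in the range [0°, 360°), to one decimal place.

Δλ = 1.1102°
y = sin Δλ · cos φ₂ = 0.019031
x = cos φ₁ sin φ₂ − sin φ₁ cos φ₂ cos Δλ = -0.001860
θ = atan2(y, x) = 95.5818° → 95.5818° (mod 360°)

95.6°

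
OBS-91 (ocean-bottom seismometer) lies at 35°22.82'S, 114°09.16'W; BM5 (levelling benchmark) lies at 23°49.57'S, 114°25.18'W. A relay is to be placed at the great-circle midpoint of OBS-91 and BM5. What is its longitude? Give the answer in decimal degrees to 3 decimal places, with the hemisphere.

114.294°W

OBS-91: φ = -35.38033°, λ = -114.15267°
BM5: φ = -23.82617°, λ = -114.41967°
Bx = cos φ₂ cos Δλ = 0.914765,  By = cos φ₂ sin Δλ = -0.004263
φₘ = atan2(sin φ₁ + sin φ₂, √((cos φ₁ + Bx)² + By²)) = -29.60332°
λₘ = λ₁ + atan2(By, cos φ₁ + Bx) = -114.29384°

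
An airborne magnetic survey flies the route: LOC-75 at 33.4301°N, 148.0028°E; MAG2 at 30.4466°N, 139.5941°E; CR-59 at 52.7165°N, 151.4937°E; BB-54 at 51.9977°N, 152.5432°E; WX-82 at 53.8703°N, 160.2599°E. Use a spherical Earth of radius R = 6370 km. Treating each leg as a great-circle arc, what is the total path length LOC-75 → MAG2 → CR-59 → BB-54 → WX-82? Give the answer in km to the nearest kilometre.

LOC-75→MAG2: c = 0.134933 rad, d = 859.52 km
MAG2→CR-59: c = 0.417300 rad, d = 2658.20 km
CR-59→BB-54: c = 0.016808 rad, d = 107.07 km
BB-54→WX-82: c = 0.087452 rad, d = 557.07 km
Total = 859.52 + 2658.20 + 107.07 + 557.07 = 4181.87 km

4182 km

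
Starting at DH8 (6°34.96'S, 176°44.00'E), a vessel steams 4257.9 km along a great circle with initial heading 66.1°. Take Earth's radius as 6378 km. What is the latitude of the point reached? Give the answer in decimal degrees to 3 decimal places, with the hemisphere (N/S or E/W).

DH8: φ = -6.58267°, λ = +176.73333°
δ = d/R = 4257.9/6378 = 0.667592 rad
φ₂ = arcsin(sin φ₁ cos δ + cos φ₁ sin δ cos θ)
   = arcsin(-0.11464·0.78531 + 0.99341·0.61910·0.40514) = 9.15712°
λ₂ = λ₁ + atan2(sin θ sin δ cos φ₁, cos δ − sin φ₁ sin φ₂) = -148.28474°

9.157°N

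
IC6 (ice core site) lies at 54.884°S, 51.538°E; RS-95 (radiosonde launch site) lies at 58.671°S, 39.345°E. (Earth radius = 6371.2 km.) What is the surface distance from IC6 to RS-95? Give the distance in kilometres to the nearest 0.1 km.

Δφ = -3.7870°,  Δλ = -12.1930°
a = sin²(Δφ/2) + cos φ₁ cos φ₂ sin²(Δλ/2) = 0.004465
c = 2·arcsin(√a) = 0.133745 rad = 7.6630°
d = R·c = 6371.2 × 0.133745 = 852.1 km

852.1 km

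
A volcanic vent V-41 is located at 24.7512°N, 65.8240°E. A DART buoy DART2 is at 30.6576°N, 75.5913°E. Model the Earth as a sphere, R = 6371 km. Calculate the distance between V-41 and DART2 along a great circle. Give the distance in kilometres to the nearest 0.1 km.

1163.6 km

Δφ = 5.9064°,  Δλ = 9.7673°
a = sin²(Δφ/2) + cos φ₁ cos φ₂ sin²(Δλ/2) = 0.008316
c = 2·arcsin(√a) = 0.182640 rad = 10.4645°
d = R·c = 6371 × 0.182640 = 1163.6 km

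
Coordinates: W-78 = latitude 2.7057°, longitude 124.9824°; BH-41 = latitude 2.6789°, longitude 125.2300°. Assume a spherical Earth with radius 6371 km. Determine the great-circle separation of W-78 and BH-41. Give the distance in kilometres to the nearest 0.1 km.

27.7 km

Δφ = -0.0268°,  Δλ = 0.2476°
a = sin²(Δφ/2) + cos φ₁ cos φ₂ sin²(Δλ/2) = 0.000005
c = 2·arcsin(√a) = 0.004342 rad = 0.2488°
d = R·c = 6371 × 0.004342 = 27.7 km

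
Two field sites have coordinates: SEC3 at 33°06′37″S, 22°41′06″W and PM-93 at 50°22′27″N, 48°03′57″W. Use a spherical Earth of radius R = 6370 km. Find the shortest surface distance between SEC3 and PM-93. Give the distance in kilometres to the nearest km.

SEC3: φ = -33.11028°, λ = -22.68500°
PM-93: φ = +50.37417°, λ = -48.06583°
Δφ = 83.4844°,  Δλ = -25.3808°
a = sin²(Δφ/2) + cos φ₁ cos φ₂ sin²(Δλ/2) = 0.469045
c = 2·arcsin(√a) = 1.508846 rad = 86.4505°
d = R·c = 6370 × 1.508846 = 9611.4 km

9611 km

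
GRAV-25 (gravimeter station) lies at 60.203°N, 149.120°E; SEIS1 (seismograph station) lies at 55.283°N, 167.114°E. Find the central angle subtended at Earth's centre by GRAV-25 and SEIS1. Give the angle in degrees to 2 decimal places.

10.74°

Δφ = -4.9200°,  Δλ = 17.9940°
a = sin²(Δφ/2) + cos φ₁ cos φ₂ sin²(Δλ/2) = 0.008764
c = 2·arcsin(√a) = 0.187502 rad = 10.7431°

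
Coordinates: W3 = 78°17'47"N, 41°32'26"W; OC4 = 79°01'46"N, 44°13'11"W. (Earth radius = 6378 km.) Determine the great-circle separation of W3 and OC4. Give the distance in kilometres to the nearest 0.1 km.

100.5 km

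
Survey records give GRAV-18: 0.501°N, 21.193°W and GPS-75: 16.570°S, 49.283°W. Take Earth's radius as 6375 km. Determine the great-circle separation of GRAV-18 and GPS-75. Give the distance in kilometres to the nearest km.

3620 km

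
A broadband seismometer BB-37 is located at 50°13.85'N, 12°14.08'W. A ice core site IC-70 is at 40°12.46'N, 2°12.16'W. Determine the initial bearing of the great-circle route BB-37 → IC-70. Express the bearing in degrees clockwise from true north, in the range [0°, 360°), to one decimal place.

141.1°

BB-37: φ = +50.23083°, λ = -12.23467°
IC-70: φ = +40.20767°, λ = -2.20267°
Δλ = 10.0320°
y = sin Δλ · cos φ₂ = 0.133037
x = cos φ₁ sin φ₂ − sin φ₁ cos φ₂ cos Δλ = -0.165071
θ = atan2(y, x) = 141.1334° → 141.1334° (mod 360°)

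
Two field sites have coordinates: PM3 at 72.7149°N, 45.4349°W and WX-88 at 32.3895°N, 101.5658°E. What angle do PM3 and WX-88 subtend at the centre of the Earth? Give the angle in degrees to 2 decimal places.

72.48°

Δφ = -40.3254°,  Δλ = 147.0007°
a = sin²(Δφ/2) + cos φ₁ cos φ₂ sin²(Δλ/2) = 0.349473
c = 2·arcsin(√a) = 1.264998 rad = 72.4790°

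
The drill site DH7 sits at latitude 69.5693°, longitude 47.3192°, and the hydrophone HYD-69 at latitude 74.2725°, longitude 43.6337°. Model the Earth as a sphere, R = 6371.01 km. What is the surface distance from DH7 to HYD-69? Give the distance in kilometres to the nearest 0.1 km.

538.0 km

Δφ = 4.7032°,  Δλ = -3.6855°
a = sin²(Δφ/2) + cos φ₁ cos φ₂ sin²(Δλ/2) = 0.001781
c = 2·arcsin(√a) = 0.084439 rad = 4.8380°
d = R·c = 6371.01 × 0.084439 = 538.0 km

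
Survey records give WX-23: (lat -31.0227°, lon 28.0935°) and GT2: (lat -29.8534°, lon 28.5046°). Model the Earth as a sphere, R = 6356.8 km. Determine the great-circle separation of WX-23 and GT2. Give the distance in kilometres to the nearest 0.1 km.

135.6 km

Δφ = 1.1693°,  Δλ = 0.4111°
a = sin²(Δφ/2) + cos φ₁ cos φ₂ sin²(Δλ/2) = 0.000114
c = 2·arcsin(√a) = 0.021325 rad = 1.2218°
d = R·c = 6356.8 × 0.021325 = 135.6 km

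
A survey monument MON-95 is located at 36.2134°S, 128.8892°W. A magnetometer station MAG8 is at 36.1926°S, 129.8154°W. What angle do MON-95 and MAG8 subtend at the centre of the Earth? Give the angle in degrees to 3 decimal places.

0.748°

Δφ = 0.0208°,  Δλ = -0.9262°
a = sin²(Δφ/2) + cos φ₁ cos φ₂ sin²(Δλ/2) = 0.000043
c = 2·arcsin(√a) = 0.013049 rad = 0.7477°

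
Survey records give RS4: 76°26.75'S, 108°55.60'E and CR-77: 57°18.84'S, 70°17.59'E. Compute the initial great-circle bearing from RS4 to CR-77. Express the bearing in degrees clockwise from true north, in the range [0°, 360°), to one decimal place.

302.3°

RS4: φ = -76.44583°, λ = +108.92667°
CR-77: φ = -57.31400°, λ = +70.29317°
Δλ = -38.6335°
y = sin Δλ · cos φ₂ = -0.337163
x = cos φ₁ sin φ₂ − sin φ₁ cos φ₂ cos Δλ = 0.212851
θ = atan2(y, x) = -57.7358° → 302.2642° (mod 360°)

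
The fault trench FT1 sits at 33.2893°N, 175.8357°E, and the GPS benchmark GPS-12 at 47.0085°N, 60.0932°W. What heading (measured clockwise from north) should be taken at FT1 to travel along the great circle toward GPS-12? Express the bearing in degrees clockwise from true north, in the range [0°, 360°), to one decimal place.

Δλ = 124.0711°
y = sin Δλ · cos φ₂ = 0.564839
x = cos φ₁ sin φ₂ − sin φ₁ cos φ₂ cos Δλ = 0.821102
θ = atan2(y, x) = 34.5242° → 34.5242° (mod 360°)

34.5°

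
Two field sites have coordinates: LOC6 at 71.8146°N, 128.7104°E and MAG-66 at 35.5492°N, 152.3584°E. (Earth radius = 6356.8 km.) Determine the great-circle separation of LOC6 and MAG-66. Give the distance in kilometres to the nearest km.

Δφ = -36.2654°,  Δλ = 23.6480°
a = sin²(Δφ/2) + cos φ₁ cos φ₂ sin²(Δλ/2) = 0.107519
c = 2·arcsin(√a) = 0.668160 rad = 38.2828°
d = R·c = 6356.8 × 0.668160 = 4247.4 km

4247 km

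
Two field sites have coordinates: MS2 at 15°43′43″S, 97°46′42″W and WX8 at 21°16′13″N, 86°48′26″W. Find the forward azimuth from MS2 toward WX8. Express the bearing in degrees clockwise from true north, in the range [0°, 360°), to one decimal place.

16.5°

MS2: φ = -15.72861°, λ = -97.77833°
WX8: φ = +21.27028°, λ = -86.80722°
Δλ = 10.9711°
y = sin Δλ · cos φ₂ = 0.177350
x = cos φ₁ sin φ₂ − sin φ₁ cos φ₂ cos Δλ = 0.597183
θ = atan2(y, x) = 16.5402° → 16.5402° (mod 360°)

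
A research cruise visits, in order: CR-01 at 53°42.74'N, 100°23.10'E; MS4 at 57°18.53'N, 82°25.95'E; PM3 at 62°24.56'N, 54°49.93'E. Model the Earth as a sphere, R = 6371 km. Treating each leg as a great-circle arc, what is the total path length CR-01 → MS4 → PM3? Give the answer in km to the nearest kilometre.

CR-01: φ = +53.71233°, λ = +100.38500°
MS4: φ = +57.30883°, λ = +82.43250°
PM3: φ = +62.40933°, λ = +54.83217°
CR-01→MS4: c = 0.187533 rad, d = 1194.77 km
MS4→PM3: c = 0.255357 rad, d = 1626.88 km
Total = 1194.77 + 1626.88 = 2821.66 km

2822 km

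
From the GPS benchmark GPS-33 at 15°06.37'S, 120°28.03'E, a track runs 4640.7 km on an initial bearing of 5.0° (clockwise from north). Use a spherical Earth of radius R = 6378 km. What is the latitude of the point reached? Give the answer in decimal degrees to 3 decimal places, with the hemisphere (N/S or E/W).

26.426°N

GPS-33: φ = -15.10617°, λ = +120.46717°
δ = d/R = 4640.7/6378 = 0.727611 rad
φ₂ = arcsin(sin φ₁ cos δ + cos φ₁ sin δ cos θ)
   = arcsin(-0.26061·0.74677 + 0.96544·0.66509·0.99619) = 26.42641°
λ₂ = λ₁ + atan2(sin θ sin δ cos φ₁, cos δ − sin φ₁ sin φ₂) = 124.17852°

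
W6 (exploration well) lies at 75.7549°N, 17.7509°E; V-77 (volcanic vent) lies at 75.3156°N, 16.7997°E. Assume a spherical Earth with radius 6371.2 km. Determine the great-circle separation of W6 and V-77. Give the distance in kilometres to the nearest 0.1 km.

Δφ = -0.4393°,  Δλ = -0.9512°
a = sin²(Δφ/2) + cos φ₁ cos φ₂ sin²(Δλ/2) = 0.000019
c = 2·arcsin(√a) = 0.008717 rad = 0.4994°
d = R·c = 6371.2 × 0.008717 = 55.5 km

55.5 km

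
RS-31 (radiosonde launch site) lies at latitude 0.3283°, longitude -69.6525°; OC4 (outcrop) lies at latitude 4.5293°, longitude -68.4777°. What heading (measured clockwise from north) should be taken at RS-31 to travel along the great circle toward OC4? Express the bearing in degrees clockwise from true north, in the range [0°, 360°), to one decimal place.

15.6°

Δλ = 1.1748°
y = sin Δλ · cos φ₂ = 0.020439
x = cos φ₁ sin φ₂ − sin φ₁ cos φ₂ cos Δλ = 0.073257
θ = atan2(y, x) = 15.5891° → 15.5891° (mod 360°)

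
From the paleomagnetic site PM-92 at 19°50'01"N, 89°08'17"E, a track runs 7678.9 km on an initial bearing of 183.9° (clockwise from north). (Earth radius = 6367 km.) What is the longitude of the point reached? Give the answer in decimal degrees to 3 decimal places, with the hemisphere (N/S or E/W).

83.570°E

PM-92: φ = +19.83361°, λ = +89.13806°
δ = d/R = 7678.9/6367 = 1.206047 rad
φ₂ = arcsin(sin φ₁ cos δ + cos φ₁ sin δ cos θ)
   = arcsin(0.33929·0.35672 + 0.94068·0.93421·-0.99768) = -49.08941°
λ₂ = λ₁ + atan2(sin θ sin δ cos φ₁, cos δ − sin φ₁ sin φ₂) = 83.57009°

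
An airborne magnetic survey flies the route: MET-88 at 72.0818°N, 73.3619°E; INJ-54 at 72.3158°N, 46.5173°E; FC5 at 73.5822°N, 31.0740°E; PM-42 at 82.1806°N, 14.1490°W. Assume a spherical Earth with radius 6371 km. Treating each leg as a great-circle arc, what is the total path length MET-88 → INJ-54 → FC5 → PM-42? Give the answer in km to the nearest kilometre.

2784 km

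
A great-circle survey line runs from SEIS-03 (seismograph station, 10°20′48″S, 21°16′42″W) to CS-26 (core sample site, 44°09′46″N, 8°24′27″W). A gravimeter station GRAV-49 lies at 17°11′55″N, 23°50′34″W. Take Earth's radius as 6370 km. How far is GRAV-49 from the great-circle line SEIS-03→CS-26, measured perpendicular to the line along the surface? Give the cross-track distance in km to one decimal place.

838.8 km

SEIS-03: φ = -10.34667°, λ = -21.27833°
CS-26: φ = +44.16278°, λ = -8.40750°
GRAV-49: φ = +17.19861°, λ = -23.84278°
δ₁₃ = central angle SEIS-03→GRAV-49 = 0.482787 rad  (haversine)
θ₁₃ = bearing SEIS-03→GRAV-49 = 354.717°,  θ₁₂ = bearing SEIS-03→CS-26 = 11.147°
dₓₜ = R·arcsin(sin δ₁₃ · sin(θ₁₃ − θ₁₂)) = 6370·arcsin(0.46425·sin(343.571°)) = -838.838 km
|dₓₜ| = 838.838 km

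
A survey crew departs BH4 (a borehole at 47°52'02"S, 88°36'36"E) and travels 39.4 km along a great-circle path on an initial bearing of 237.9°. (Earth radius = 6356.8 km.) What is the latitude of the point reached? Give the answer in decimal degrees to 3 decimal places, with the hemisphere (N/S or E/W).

BH4: φ = -47.86722°, λ = +88.61000°
δ = d/R = 39.4/6356.8 = 0.006198 rad
φ₂ = arcsin(sin φ₁ cos δ + cos φ₁ sin δ cos θ)
   = arcsin(-0.74159·0.99998 + 0.67085·0.00620·-0.53140) = -48.05506°
λ₂ = λ₁ + atan2(sin θ sin δ cos φ₁, cos δ − sin φ₁ sin φ₂) = 88.15993°

48.055°S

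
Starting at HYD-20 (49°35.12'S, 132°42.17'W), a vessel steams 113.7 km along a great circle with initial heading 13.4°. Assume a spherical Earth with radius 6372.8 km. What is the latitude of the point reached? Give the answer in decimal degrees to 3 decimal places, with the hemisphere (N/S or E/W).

HYD-20: φ = -49.58533°, λ = -132.70283°
δ = d/R = 113.7/6372.8 = 0.017841 rad
φ₂ = arcsin(sin φ₁ cos δ + cos φ₁ sin δ cos θ)
   = arcsin(-0.76137·0.99984 + 0.64831·0.01784·0.97278) = -48.59036°
λ₂ = λ₁ + atan2(sin θ sin δ cos φ₁, cos δ − sin φ₁ sin φ₂) = -132.34469°

48.590°S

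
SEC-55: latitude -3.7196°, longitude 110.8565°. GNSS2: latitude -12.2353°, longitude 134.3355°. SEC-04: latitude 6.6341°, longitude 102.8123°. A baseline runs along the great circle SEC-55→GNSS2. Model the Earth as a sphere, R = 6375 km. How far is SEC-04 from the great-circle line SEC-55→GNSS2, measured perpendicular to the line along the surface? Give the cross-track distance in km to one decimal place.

δ₁₃ = central angle SEC-55→SEC-04 = 0.228691 rad  (haversine)
θ₁₃ = bearing SEC-55→SEC-04 = 322.183°,  θ₁₂ = bearing SEC-55→GNSS2 = 111.494°
dₓₜ = R·arcsin(sin δ₁₃ · sin(θ₁₃ − θ₁₂)) = 6375·arcsin(0.22670·sin(210.689°)) = -739.271 km
|dₓₜ| = 739.271 km

739.3 km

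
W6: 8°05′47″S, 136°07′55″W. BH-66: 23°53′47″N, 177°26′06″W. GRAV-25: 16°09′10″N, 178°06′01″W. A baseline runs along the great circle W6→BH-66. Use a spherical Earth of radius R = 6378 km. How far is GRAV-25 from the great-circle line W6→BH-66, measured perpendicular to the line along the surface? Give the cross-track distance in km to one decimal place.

758.6 km

W6: φ = -8.09639°, λ = -136.13194°
BH-66: φ = +23.89639°, λ = -177.43500°
GRAV-25: φ = +16.15278°, λ = -178.10028°
δ₁₃ = central angle W6→GRAV-25 = 0.839462 rad  (haversine)
θ₁₃ = bearing W6→GRAV-25 = 300.344°,  θ₁₂ = bearing W6→BH-66 = 309.518°
dₓₜ = R·arcsin(sin δ₁₃ · sin(θ₁₃ − θ₁₂)) = 6378·arcsin(0.74428·sin(-9.174°)) = -758.620 km
|dₓₜ| = 758.620 km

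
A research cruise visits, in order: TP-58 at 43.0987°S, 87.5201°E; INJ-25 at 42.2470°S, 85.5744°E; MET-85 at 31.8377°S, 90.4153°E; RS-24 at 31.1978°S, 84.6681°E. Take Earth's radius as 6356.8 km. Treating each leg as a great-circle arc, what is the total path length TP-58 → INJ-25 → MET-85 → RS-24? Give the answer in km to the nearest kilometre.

TP-58→INJ-25: c = 0.029057 rad, d = 184.71 km
INJ-25→MET-85: c = 0.193699 rad, d = 1231.31 km
MET-85→RS-24: c = 0.086226 rad, d = 548.12 km
Total = 184.71 + 1231.31 + 548.12 = 1964.13 km

1964 km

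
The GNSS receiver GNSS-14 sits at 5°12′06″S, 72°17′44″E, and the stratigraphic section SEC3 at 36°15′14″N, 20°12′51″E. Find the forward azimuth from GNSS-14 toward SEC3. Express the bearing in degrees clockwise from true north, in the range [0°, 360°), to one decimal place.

314.9°

GNSS-14: φ = -5.20167°, λ = +72.29556°
SEC3: φ = +36.25389°, λ = +20.21417°
Δλ = -52.0814°
y = sin Δλ · cos φ₂ = -0.636160
x = cos φ₁ sin φ₂ − sin φ₁ cos φ₂ cos Δλ = 0.633858
θ = atan2(y, x) = -45.1038° → 314.8962° (mod 360°)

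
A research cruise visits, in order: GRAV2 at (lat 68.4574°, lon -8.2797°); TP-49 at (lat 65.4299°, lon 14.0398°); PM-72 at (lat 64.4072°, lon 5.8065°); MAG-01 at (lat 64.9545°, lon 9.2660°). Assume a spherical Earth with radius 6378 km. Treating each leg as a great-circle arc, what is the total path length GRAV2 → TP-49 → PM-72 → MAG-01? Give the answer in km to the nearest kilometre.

1603 km

GRAV2→TP-49: c = 0.160387 rad, d = 1022.95 km
TP-49→PM-72: c = 0.063423 rad, d = 404.51 km
PM-72→MAG-01: c = 0.027528 rad, d = 175.57 km
Total = 1022.95 + 404.51 + 175.57 = 1603.04 km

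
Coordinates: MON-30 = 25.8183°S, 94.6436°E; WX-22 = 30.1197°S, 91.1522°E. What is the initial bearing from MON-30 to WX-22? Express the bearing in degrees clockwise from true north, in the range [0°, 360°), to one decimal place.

Δλ = -3.4914°
y = sin Δλ · cos φ₂ = -0.052676
x = cos φ₁ sin φ₂ − sin φ₁ cos φ₂ cos Δλ = -0.075702
θ = atan2(y, x) = -145.1686° → 214.8314° (mod 360°)

214.8°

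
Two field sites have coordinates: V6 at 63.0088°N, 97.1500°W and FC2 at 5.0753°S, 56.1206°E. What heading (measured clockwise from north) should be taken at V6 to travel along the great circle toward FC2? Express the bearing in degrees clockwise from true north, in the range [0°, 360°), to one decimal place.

30.8°

Δλ = 153.2706°
y = sin Δλ · cos φ₂ = 0.448014
x = cos φ₁ sin φ₂ − sin φ₁ cos φ₂ cos Δλ = 0.752586
θ = atan2(y, x) = 30.7653° → 30.7653° (mod 360°)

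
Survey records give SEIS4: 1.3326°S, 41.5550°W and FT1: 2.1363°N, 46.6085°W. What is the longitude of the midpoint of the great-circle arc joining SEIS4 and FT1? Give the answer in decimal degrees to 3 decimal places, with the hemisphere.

Bx = cos φ₂ cos Δλ = 0.995421,  By = cos φ₂ sin Δλ = -0.088025
φₘ = atan2(sin φ₁ + sin φ₂, √((cos φ₁ + Bx)² + By²)) = 0.40224°
λₘ = λ₁ + atan2(By, cos φ₁ + Bx) = -44.08121°

44.081°W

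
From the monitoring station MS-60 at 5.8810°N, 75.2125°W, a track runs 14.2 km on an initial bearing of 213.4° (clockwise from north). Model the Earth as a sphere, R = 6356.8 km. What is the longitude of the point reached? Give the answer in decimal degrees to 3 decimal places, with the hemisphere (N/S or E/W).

δ = d/R = 14.2/6356.8 = 0.002234 rad
φ₂ = arcsin(sin φ₁ cos δ + cos φ₁ sin δ cos θ)
   = arcsin(0.10246·1.00000 + 0.99474·0.00223·-0.83485) = 5.77414°
λ₂ = λ₁ + atan2(sin θ sin δ cos φ₁, cos δ − sin φ₁ sin φ₂) = -75.28331°

75.283°W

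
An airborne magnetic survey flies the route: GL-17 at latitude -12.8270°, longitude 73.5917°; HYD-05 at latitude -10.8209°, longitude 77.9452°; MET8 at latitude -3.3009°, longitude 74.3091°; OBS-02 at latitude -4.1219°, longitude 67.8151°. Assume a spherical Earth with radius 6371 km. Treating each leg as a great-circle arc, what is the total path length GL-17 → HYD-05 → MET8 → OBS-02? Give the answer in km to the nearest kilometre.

2177 km

GL-17→HYD-05: c = 0.082196 rad, d = 523.67 km
HYD-05→MET8: c = 0.145557 rad, d = 927.34 km
MET8→OBS-02: c = 0.114007 rad, d = 726.34 km
Total = 523.67 + 927.34 + 726.34 = 2177.35 km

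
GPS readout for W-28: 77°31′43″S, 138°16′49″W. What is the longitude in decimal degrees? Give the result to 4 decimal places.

138° + 16′/60 + 49″/3600 = 138 + 0.26667 + 0.01361 = 138.2803°

138.2803°W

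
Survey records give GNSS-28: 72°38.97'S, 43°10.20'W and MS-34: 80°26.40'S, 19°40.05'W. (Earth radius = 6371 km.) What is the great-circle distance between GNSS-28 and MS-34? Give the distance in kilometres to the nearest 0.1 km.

GNSS-28: φ = -72.64950°, λ = -43.17000°
MS-34: φ = -80.44000°, λ = -19.66750°
Δφ = -7.7905°,  Δλ = 23.5025°
a = sin²(Δφ/2) + cos φ₁ cos φ₂ sin²(Δλ/2) = 0.006669
c = 2·arcsin(√a) = 0.163512 rad = 9.3686°
d = R·c = 6371 × 0.163512 = 1041.7 km

1041.7 km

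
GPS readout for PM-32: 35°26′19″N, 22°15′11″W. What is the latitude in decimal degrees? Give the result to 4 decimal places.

35.4386°N

35° + 26′/60 + 19″/3600 = 35 + 0.43333 + 0.00528 = 35.4386°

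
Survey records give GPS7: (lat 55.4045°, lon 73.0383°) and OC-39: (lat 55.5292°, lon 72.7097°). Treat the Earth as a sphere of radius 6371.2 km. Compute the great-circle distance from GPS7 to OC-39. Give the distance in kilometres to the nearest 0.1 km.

Δφ = 0.1247°,  Δλ = -0.3286°
a = sin²(Δφ/2) + cos φ₁ cos φ₂ sin²(Δλ/2) = 0.000004
c = 2·arcsin(√a) = 0.003912 rad = 0.2242°
d = R·c = 6371.2 × 0.003912 = 24.9 km

24.9 km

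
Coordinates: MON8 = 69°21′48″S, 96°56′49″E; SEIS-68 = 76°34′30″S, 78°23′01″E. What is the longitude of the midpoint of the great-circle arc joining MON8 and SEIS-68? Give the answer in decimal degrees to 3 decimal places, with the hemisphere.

89.591°E

MON8: φ = -69.36333°, λ = +96.94694°
SEIS-68: φ = -76.57500°, λ = +78.38361°
Bx = cos φ₂ cos Δλ = 0.220093,  By = cos φ₂ sin Δλ = -0.073913
φₘ = atan2(sin φ₁ + sin φ₂, √((cos φ₁ + Bx)² + By²)) = -73.17051°
λₘ = λ₁ + atan2(By, cos φ₁ + Bx) = 89.59088°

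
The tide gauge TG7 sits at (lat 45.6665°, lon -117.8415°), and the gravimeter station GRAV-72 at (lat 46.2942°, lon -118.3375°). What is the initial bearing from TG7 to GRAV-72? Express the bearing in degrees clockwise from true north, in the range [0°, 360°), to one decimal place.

Δλ = -0.4960°
y = sin Δλ · cos φ₂ = -0.005981
x = cos φ₁ sin φ₂ − sin φ₁ cos φ₂ cos Δλ = 0.010974
θ = atan2(y, x) = -28.5933° → 331.4067° (mod 360°)

331.4°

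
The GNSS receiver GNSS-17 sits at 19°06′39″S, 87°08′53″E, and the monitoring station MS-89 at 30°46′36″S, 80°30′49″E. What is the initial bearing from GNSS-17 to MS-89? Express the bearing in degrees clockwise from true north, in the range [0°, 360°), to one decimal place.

205.9°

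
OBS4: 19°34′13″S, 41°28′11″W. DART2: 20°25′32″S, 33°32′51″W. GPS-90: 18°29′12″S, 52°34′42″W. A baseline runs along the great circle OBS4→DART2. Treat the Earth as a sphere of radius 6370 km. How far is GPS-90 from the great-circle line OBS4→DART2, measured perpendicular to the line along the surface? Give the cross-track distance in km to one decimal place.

78.2 km

OBS4: φ = -19.57028°, λ = -41.46972°
DART2: φ = -20.42556°, λ = -33.54750°
GPS-90: φ = -18.48667°, λ = -52.57833°
δ₁₃ = central angle OBS4→GPS-90 = 0.184227 rad  (haversine)
θ₁₃ = bearing OBS4→GPS-90 = 274.057°,  θ₁₂ = bearing OBS4→DART2 = 97.900°
dₓₜ = R·arcsin(sin δ₁₃ · sin(θ₁₃ − θ₁₂)) = 6370·arcsin(0.18319·sin(176.157°)) = 78.215 km
|dₓₜ| = 78.215 km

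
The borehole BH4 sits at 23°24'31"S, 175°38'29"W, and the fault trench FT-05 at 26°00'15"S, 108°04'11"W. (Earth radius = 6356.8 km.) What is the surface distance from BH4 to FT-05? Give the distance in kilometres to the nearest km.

6738 km

BH4: φ = -23.40861°, λ = -175.64139°
FT-05: φ = -26.00417°, λ = -108.06972°
Δφ = -2.5956°,  Δλ = 67.5717°
a = sin²(Δφ/2) + cos φ₁ cos φ₂ sin²(Δλ/2) = 0.255568
c = 2·arcsin(√a) = 1.060009 rad = 60.7340°
d = R·c = 6356.8 × 1.060009 = 6738.3 km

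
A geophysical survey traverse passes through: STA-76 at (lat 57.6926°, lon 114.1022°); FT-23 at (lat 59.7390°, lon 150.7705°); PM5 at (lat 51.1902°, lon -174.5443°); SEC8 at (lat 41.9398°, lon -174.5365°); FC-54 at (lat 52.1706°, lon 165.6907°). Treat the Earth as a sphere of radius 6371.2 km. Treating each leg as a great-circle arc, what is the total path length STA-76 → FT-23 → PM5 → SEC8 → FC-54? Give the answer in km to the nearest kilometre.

7351 km

STA-76→FT-23: c = 0.329939 rad, d = 2102.11 km
FT-23→PM5: c = 0.368795 rad, d = 2349.67 km
PM5→SEC8: c = 0.161450 rad, d = 1028.63 km
SEC8→FC-54: c = 0.293619 rad, d = 1870.71 km
Total = 2102.11 + 2349.67 + 1028.63 + 1870.71 = 7351.11 km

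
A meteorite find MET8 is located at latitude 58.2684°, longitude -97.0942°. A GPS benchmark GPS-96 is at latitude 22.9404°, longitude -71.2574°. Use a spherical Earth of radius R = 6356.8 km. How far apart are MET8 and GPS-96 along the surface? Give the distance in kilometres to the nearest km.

4424 km

Δφ = -35.3280°,  Δλ = 25.8368°
a = sin²(Δφ/2) + cos φ₁ cos φ₂ sin²(Δλ/2) = 0.116280
c = 2·arcsin(√a) = 0.695958 rad = 39.8755°
d = R·c = 6356.8 × 0.695958 = 4424.1 km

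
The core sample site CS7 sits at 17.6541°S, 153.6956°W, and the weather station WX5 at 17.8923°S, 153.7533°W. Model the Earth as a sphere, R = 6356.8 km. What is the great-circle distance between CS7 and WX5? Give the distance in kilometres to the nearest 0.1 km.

27.1 km

Δφ = -0.2382°,  Δλ = -0.0577°
a = sin²(Δφ/2) + cos φ₁ cos φ₂ sin²(Δλ/2) = 0.000005
c = 2·arcsin(√a) = 0.004267 rad = 0.2445°
d = R·c = 6356.8 × 0.004267 = 27.1 km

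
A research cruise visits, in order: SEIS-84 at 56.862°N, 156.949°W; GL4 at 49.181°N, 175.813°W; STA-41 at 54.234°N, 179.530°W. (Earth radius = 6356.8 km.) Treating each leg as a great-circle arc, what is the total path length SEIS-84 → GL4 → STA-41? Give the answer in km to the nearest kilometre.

2128 km

SEIS-84→GL4: c = 0.237901 rad, d = 1512.29 km
GL4→STA-41: c = 0.096889 rad, d = 615.90 km
Total = 1512.29 + 615.90 = 2128.19 km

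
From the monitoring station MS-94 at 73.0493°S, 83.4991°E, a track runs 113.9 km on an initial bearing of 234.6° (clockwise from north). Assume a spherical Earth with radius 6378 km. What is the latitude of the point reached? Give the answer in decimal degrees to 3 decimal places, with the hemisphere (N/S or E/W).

δ = d/R = 113.9/6378 = 0.017858 rad
φ₂ = arcsin(sin φ₁ cos δ + cos φ₁ sin δ cos θ)
   = arcsin(-0.95656·0.99984 + 0.29155·0.01786·-0.57928) = -73.62140°
λ₂ = λ₁ + atan2(sin θ sin δ cos φ₁, cos δ − sin φ₁ sin φ₂) = 80.54017°

73.621°S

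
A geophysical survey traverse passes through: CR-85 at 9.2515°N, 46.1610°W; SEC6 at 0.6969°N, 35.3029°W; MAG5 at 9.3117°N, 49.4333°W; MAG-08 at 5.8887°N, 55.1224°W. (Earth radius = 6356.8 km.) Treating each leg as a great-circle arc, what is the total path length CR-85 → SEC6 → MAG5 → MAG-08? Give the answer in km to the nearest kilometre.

4091 km

CR-85→SEC6: c = 0.240557 rad, d = 1529.17 km
SEC6→MAG5: c = 0.287833 rad, d = 1829.70 km
MAG5→MAG-08: c = 0.115121 rad, d = 731.80 km
Total = 1529.17 + 1829.70 + 731.80 = 4090.67 km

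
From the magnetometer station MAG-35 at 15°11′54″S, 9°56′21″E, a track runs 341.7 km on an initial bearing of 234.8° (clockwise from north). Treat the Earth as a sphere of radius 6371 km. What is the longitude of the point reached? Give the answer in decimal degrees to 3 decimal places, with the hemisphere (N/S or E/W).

MAG-35: φ = -15.19833°, λ = +9.93917°
δ = d/R = 341.7/6371 = 0.053634 rad
φ₂ = arcsin(sin φ₁ cos δ + cos φ₁ sin δ cos θ)
   = arcsin(-0.26216·0.99856 + 0.96502·0.05361·-0.57643) = -16.95405°
λ₂ = λ₁ + atan2(sin θ sin δ cos φ₁, cos δ − sin φ₁ sin φ₂) = 7.31434°

7.314°E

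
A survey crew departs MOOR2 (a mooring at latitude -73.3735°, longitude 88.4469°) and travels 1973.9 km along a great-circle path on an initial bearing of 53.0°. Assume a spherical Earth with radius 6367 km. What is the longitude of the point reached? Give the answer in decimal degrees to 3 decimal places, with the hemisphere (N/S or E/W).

δ = d/R = 1973.9/6367 = 0.310020 rad
φ₂ = arcsin(sin φ₁ cos δ + cos φ₁ sin δ cos θ)
   = arcsin(-0.95819·0.95233 + 0.28613·0.30508·0.60182) = -59.31399°
λ₂ = λ₁ + atan2(sin θ sin δ cos φ₁, cos δ − sin φ₁ sin φ₂) = 116.96432°

116.964°E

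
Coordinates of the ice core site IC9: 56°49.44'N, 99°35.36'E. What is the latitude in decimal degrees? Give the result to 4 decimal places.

56.8240°N

56° + 49.44′/60 = 56 + 0.82400 = 56.8240°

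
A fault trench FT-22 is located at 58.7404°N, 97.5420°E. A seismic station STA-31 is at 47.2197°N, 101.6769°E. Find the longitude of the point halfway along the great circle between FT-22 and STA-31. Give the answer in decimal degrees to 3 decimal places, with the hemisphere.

Bx = cos φ₂ cos Δλ = 0.677421,  By = cos φ₂ sin Δλ = 0.048973
φₘ = atan2(sin φ₁ + sin φ₂, √((cos φ₁ + Bx)² + By²)) = 52.99766°
λₘ = λ₁ + atan2(By, cos φ₁ + Bx) = 99.88613°

99.886°E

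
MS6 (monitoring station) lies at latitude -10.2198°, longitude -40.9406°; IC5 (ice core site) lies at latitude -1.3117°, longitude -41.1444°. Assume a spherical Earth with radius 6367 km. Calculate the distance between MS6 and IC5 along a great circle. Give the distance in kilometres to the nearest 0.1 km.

990.2 km

Δφ = 8.9081°,  Δλ = -0.2038°
a = sin²(Δφ/2) + cos φ₁ cos φ₂ sin²(Δλ/2) = 0.006034
c = 2·arcsin(√a) = 0.155516 rad = 8.9104°
d = R·c = 6367 × 0.155516 = 990.2 km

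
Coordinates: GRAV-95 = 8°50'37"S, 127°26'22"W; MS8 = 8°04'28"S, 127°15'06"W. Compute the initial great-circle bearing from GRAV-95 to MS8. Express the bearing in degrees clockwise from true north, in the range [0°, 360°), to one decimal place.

13.6°

GRAV-95: φ = -8.84361°, λ = -127.43944°
MS8: φ = -8.07444°, λ = -127.25167°
Δλ = 0.1878°
y = sin Δλ · cos φ₂ = 0.003245
x = cos φ₁ sin φ₂ − sin φ₁ cos φ₂ cos Δλ = 0.013423
θ = atan2(y, x) = 13.5896° → 13.5896° (mod 360°)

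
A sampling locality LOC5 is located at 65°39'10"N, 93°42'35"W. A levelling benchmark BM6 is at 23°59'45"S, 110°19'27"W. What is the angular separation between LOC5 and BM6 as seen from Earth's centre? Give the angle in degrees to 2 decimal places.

90.55°

LOC5: φ = +65.65278°, λ = -93.70972°
BM6: φ = -23.99583°, λ = -110.32417°
Δφ = -89.6486°,  Δλ = -16.6144°
a = sin²(Δφ/2) + cos φ₁ cos φ₂ sin²(Δλ/2) = 0.504796
c = 2·arcsin(√a) = 1.580388 rad = 90.5496°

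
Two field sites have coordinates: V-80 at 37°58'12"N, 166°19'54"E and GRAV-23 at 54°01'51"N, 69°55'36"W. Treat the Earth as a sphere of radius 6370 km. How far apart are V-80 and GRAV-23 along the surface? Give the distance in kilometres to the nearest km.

8457 km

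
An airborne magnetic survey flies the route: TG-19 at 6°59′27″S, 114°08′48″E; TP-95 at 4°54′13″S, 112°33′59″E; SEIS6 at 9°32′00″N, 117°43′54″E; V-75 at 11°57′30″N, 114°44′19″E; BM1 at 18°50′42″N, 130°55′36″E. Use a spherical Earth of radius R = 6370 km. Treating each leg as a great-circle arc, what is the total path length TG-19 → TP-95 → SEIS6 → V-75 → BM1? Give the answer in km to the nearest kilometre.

TG-19: φ = -6.99083°, λ = +114.14667°
TP-95: φ = -4.90361°, λ = +112.56639°
SEIS6: φ = +9.53333°, λ = +117.73167°
V-75: φ = +11.95833°, λ = +114.73861°
BM1: φ = +18.84500°, λ = +130.92667°
TG-19→TP-95: c = 0.045602 rad, d = 290.48 km
TP-95→SEIS6: c = 0.267508 rad, d = 1704.03 km
SEIS6→V-75: c = 0.066520 rad, d = 423.73 km
V-75→BM1: c = 0.297485 rad, d = 1894.98 km
Total = 290.48 + 1704.03 + 423.73 + 1894.98 = 4313.22 km

4313 km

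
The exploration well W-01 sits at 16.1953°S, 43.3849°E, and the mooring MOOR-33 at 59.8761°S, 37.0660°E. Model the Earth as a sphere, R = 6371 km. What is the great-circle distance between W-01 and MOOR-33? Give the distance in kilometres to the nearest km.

4884 km

Δφ = -43.6808°,  Δλ = -6.3189°
a = sin²(Δφ/2) + cos φ₁ cos φ₂ sin²(Δλ/2) = 0.139865
c = 2·arcsin(√a) = 0.766604 rad = 43.9232°
d = R·c = 6371 × 0.766604 = 4884.0 km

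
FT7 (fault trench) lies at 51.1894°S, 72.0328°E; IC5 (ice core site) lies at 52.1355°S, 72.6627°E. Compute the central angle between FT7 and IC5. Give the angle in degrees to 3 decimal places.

1.024°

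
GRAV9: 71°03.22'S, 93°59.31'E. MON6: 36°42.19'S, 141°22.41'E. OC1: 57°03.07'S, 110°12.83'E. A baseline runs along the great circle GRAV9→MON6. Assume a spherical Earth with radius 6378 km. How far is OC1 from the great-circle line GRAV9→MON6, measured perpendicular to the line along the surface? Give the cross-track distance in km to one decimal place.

GRAV9: φ = -71.05367°, λ = +93.98850°
MON6: φ = -36.70317°, λ = +141.37350°
OC1: φ = -57.05117°, λ = +110.21383°
δ₁₃ = central angle GRAV9→OC1 = 0.271940 rad  (haversine)
θ₁₃ = bearing GRAV9→OC1 = 34.457°,  θ₁₂ = bearing GRAV9→MON6 = 61.574°
dₓₜ = R·arcsin(sin δ₁₃ · sin(θ₁₃ − θ₁₂)) = 6378·arcsin(0.26860·sin(-27.117°)) = -782.814 km
|dₓₜ| = 782.814 km

782.8 km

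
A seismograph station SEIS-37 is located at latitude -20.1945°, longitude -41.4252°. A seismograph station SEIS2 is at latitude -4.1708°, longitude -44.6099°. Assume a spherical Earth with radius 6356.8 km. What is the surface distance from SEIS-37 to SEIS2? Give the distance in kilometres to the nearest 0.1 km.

1810.8 km

Δφ = 16.0237°,  Δλ = -3.1847°
a = sin²(Δφ/2) + cos φ₁ cos φ₂ sin²(Δλ/2) = 0.020149
c = 2·arcsin(√a) = 0.284856 rad = 16.3211°
d = R·c = 6356.8 × 0.284856 = 1810.8 km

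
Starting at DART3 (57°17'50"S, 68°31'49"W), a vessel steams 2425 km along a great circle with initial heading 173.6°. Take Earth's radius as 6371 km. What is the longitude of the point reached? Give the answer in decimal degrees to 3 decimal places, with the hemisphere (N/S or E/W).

56.294°W

DART3: φ = -57.29722°, λ = -68.53028°
δ = d/R = 2425/6371 = 0.380631 rad
φ₂ = arcsin(sin φ₁ cos δ + cos φ₁ sin δ cos θ)
   = arcsin(-0.84148·0.92843 + 0.54028·0.37151·-0.99377) = -78.73286°
λ₂ = λ₁ + atan2(sin θ sin δ cos φ₁, cos δ − sin φ₁ sin φ₂) = -56.29368°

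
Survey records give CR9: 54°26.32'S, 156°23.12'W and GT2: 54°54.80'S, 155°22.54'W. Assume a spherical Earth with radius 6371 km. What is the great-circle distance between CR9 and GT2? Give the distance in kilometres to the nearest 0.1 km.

83.7 km

CR9: φ = -54.43867°, λ = -156.38533°
GT2: φ = -54.91333°, λ = -155.37567°
Δφ = -0.4747°,  Δλ = 1.0097°
a = sin²(Δφ/2) + cos φ₁ cos φ₂ sin²(Δλ/2) = 0.000043
c = 2·arcsin(√a) = 0.013132 rad = 0.7524°
d = R·c = 6371 × 0.013132 = 83.7 km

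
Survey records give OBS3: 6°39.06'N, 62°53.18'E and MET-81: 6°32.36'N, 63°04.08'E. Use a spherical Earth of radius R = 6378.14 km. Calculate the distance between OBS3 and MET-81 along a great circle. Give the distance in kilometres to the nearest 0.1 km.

23.6 km

OBS3: φ = +6.65100°, λ = +62.88633°
MET-81: φ = +6.53933°, λ = +63.06800°
Δφ = -0.1117°,  Δλ = 0.1817°
a = sin²(Δφ/2) + cos φ₁ cos φ₂ sin²(Δλ/2) = 0.000003
c = 2·arcsin(√a) = 0.003704 rad = 0.2122°
d = R·c = 6378.14 × 0.003704 = 23.6 km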